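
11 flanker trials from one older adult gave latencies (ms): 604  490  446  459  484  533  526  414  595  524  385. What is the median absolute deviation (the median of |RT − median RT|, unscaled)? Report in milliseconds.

43 ms

Sorted: 385, 414, 446, 459, 484, 490, 524, 526, 533, 595, 604 → median = 490
|x − 490|: 114, 0, 44, 31, 6, 43, 36, 76, 105, 34, 105
Sorted deviations: 0, 6, 31, 34, 36, 43, 44, 76, 105, 105, 114 → MAD = 43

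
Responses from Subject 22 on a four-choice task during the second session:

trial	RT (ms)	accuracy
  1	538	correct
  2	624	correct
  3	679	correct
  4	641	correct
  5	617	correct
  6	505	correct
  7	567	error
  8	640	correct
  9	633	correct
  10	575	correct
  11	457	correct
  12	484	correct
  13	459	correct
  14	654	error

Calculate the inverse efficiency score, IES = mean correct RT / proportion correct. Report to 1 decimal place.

Correct trials (n=12): 538, 624, 679, 641, 617, 505, 640, 633, 575, 457, 484, 459
Mean correct RT = 6852/12 = 571.0000 ms
Proportion correct = 12/14
IES = 571.0000 / (12/14) = 666.167 ms

666.2 ms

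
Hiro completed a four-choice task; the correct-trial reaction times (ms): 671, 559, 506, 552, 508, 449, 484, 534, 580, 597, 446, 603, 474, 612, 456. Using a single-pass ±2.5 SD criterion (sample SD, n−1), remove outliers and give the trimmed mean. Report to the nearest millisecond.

n = 15, ΣRT = 8031, M = 535.400
Σ(x−M)² = 65231.60; s = √(65231.60/14) = 68.260
Cutoffs: 535.400 ± 2.5·68.260 → [364.8, 706.0]
No RTs fall outside the cutoffs; all 15 retained. Mean = 8031/15 = 535.400

535 ms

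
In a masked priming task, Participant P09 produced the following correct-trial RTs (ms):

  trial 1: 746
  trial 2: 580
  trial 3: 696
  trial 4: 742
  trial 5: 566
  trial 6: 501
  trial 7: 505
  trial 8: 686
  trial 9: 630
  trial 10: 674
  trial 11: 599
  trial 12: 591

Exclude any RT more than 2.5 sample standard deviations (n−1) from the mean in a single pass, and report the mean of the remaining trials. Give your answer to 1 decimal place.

626.3 ms

n = 12, ΣRT = 7516, M = 626.333
Σ(x−M)² = 76610.67; s = √(76610.67/11) = 83.454
Cutoffs: 626.333 ± 2.5·83.454 → [417.7, 835.0]
No RTs fall outside the cutoffs; all 12 retained. Mean = 7516/12 = 626.333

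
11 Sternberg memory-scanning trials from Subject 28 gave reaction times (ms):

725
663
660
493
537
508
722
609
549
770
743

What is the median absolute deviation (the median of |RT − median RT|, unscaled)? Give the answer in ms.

Sorted: 493, 508, 537, 549, 609, 660, 663, 722, 725, 743, 770 → median = 660
|x − 660|: 65, 3, 0, 167, 123, 152, 62, 51, 111, 110, 83
Sorted deviations: 0, 3, 51, 62, 65, 83, 110, 111, 123, 152, 167 → MAD = 83

83 ms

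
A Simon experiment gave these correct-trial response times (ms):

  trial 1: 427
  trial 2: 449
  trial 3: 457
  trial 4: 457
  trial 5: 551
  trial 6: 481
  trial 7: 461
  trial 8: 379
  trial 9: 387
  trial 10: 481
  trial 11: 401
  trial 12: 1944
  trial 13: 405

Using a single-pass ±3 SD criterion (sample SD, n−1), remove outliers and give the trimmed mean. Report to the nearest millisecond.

n = 13, ΣRT = 7280, M = 560.000
Σ(x−M)² = 2101044.00; s = √(2101044.00/12) = 418.434
Cutoffs: 560.000 ± 3·418.434 → [-695.3, 1815.3]
Outside: 1944 → excluded.
Retained (n=12): Σ = 5336, mean = 5336/12 = 444.667

445 ms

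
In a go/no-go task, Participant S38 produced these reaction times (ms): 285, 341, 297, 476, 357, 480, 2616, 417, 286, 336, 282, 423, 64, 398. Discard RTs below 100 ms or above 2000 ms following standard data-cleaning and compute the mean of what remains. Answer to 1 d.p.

364.8 ms

Excluded: 64, 2616
Retained (n=12): Σ = 4378
Mean = 4378/12 = 364.8333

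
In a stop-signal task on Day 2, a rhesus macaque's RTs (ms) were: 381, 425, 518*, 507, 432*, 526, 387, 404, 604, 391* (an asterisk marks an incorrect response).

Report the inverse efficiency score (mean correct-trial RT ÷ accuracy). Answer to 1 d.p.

660.0 ms

Correct trials (n=7): 381, 425, 507, 526, 387, 404, 604
Mean correct RT = 3234/7 = 462.0000 ms
Proportion correct = 7/10
IES = 462.0000 / (7/10) = 660.000 ms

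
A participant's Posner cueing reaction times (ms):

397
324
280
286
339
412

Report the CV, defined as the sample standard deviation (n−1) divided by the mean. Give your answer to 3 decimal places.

0.162

n = 6, Σ = 2038, M = 339.6667
Σ(x−M)² = 15205.333; s = √(15205.333/5) = 55.1459
CV = 55.1459 / 339.6667 = 0.16235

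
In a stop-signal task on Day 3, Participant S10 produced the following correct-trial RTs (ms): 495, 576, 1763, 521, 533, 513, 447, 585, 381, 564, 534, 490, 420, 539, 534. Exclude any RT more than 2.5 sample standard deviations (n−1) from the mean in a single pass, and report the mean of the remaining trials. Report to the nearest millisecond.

n = 15, ΣRT = 8895, M = 593.000
Σ(x−M)² = 1511558.00; s = √(1511558.00/14) = 328.585
Cutoffs: 593.000 ± 2.5·328.585 → [-228.5, 1414.5]
Outside: 1763 → excluded.
Retained (n=14): Σ = 7132, mean = 7132/14 = 509.429

509 ms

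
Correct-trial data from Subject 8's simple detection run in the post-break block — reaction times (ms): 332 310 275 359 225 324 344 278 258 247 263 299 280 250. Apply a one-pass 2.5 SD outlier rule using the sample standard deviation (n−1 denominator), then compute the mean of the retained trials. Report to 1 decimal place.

n = 14, ΣRT = 4044, M = 288.857
Σ(x−M)² = 20955.71; s = √(20955.71/13) = 40.149
Cutoffs: 288.857 ± 2.5·40.149 → [188.5, 389.2]
No RTs fall outside the cutoffs; all 14 retained. Mean = 4044/14 = 288.857

288.9 ms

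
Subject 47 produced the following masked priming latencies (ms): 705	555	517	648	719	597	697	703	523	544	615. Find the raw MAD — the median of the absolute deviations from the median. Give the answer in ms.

82 ms

Sorted: 517, 523, 544, 555, 597, 615, 648, 697, 703, 705, 719 → median = 615
|x − 615|: 90, 60, 98, 33, 104, 18, 82, 88, 92, 71, 0
Sorted deviations: 0, 18, 33, 60, 71, 82, 88, 90, 92, 98, 104 → MAD = 82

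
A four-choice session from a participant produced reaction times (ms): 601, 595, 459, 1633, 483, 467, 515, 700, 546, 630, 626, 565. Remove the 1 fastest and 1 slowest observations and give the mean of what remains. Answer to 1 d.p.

572.8 ms

Sorted: 459, 467, 483, 515, 546, 565, 595, 601, 626, 630, 700, 1633
Drop lowest 1 (459) and highest 1 (1633)
Remaining (n=10): Σ = 5728, mean = 5728/10 = 572.800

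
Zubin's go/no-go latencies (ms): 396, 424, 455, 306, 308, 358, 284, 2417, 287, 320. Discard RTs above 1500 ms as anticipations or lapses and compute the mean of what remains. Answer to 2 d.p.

348.67 ms

Excluded: 2417
Retained (n=9): Σ = 3138
Mean = 3138/9 = 348.6667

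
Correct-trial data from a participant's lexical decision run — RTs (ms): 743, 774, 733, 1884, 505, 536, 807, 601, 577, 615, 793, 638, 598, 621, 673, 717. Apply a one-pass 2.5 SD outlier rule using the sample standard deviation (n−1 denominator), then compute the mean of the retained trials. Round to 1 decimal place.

662.1 ms

n = 16, ΣRT = 11815, M = 738.438
Σ(x−M)² = 1525311.94; s = √(1525311.94/15) = 318.885
Cutoffs: 738.438 ± 2.5·318.885 → [-58.8, 1535.6]
Outside: 1884 → excluded.
Retained (n=15): Σ = 9931, mean = 9931/15 = 662.067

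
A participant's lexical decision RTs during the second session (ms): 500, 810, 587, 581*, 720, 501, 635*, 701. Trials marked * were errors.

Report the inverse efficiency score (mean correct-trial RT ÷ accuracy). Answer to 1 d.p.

848.7 ms

Correct trials (n=6): 500, 810, 587, 720, 501, 701
Mean correct RT = 3819/6 = 636.5000 ms
Proportion correct = 6/8
IES = 636.5000 / (6/8) = 848.667 ms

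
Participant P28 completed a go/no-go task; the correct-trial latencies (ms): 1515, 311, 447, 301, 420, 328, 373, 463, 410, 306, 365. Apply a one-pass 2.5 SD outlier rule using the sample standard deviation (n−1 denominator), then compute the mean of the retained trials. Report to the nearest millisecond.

372 ms

n = 11, ΣRT = 5239, M = 476.273
Σ(x−M)² = 1219606.18; s = √(1219606.18/10) = 349.229
Cutoffs: 476.273 ± 2.5·349.229 → [-396.8, 1349.3]
Outside: 1515 → excluded.
Retained (n=10): Σ = 3724, mean = 3724/10 = 372.400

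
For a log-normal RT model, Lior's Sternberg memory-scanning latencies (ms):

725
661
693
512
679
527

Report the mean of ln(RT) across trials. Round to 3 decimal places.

6.441

ln(RT): 6.5862, 6.4938, 6.5410, 6.2383, 6.5206, 6.2672
Σ ln(RT) = 38.6471
Mean = 38.6471/6 = 6.44118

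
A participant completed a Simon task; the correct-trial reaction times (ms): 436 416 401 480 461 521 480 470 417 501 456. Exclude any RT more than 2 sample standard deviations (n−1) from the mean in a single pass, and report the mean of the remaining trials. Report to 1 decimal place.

n = 11, ΣRT = 5039, M = 458.091
Σ(x−M)² = 14120.91; s = √(14120.91/10) = 37.578
Cutoffs: 458.091 ± 2·37.578 → [382.9, 533.2]
No RTs fall outside the cutoffs; all 11 retained. Mean = 5039/11 = 458.091

458.1 ms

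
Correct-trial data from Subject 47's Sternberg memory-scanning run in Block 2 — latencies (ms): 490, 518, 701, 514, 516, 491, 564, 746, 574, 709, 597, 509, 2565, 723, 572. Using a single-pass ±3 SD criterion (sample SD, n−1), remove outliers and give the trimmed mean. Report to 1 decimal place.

n = 15, ΣRT = 10789, M = 719.267
Σ(x−M)² = 3762586.93; s = √(3762586.93/14) = 518.417
Cutoffs: 719.267 ± 3·518.417 → [-836.0, 2274.5]
Outside: 2565 → excluded.
Retained (n=14): Σ = 8224, mean = 8224/14 = 587.429

587.4 ms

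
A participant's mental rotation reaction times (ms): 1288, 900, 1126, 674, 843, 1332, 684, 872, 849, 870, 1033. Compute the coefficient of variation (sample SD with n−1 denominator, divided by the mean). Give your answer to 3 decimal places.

n = 11, Σ = 10471, M = 951.9091
Σ(x−M)² = 481558.909; s = √(481558.909/10) = 219.4445
CV = 219.4445 / 951.9091 = 0.23053

0.231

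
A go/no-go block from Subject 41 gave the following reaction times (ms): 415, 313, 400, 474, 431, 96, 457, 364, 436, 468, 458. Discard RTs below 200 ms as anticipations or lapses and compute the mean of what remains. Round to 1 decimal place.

421.6 ms

Excluded: 96
Retained (n=10): Σ = 4216
Mean = 4216/10 = 421.6000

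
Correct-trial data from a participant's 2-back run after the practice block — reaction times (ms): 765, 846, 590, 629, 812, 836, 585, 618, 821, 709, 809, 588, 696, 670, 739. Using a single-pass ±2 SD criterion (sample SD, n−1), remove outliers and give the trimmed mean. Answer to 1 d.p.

714.2 ms

n = 15, ΣRT = 10713, M = 714.200
Σ(x−M)² = 132230.40; s = √(132230.40/14) = 97.186
Cutoffs: 714.200 ± 2·97.186 → [519.8, 908.6]
No RTs fall outside the cutoffs; all 15 retained. Mean = 10713/15 = 714.200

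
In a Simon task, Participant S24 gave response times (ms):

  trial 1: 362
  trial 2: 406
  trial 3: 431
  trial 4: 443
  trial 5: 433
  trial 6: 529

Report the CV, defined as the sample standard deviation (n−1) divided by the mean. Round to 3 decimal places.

0.127

n = 6, Σ = 2604, M = 434.0000
Σ(x−M)² = 15084.000; s = √(15084.000/5) = 54.9254
CV = 54.9254 / 434.0000 = 0.12656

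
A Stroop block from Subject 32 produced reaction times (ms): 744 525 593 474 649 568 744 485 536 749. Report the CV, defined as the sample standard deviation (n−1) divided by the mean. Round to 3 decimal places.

n = 10, Σ = 6067, M = 606.7000
Σ(x−M)² = 105520.100; s = √(105520.100/9) = 108.2795
CV = 108.2795 / 606.7000 = 0.17847

0.178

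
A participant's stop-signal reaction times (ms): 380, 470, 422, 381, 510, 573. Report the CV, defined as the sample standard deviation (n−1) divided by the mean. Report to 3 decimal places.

0.168

n = 6, Σ = 2736, M = 456.0000
Σ(x−M)² = 29358.000; s = √(29358.000/5) = 76.6264
CV = 76.6264 / 456.0000 = 0.16804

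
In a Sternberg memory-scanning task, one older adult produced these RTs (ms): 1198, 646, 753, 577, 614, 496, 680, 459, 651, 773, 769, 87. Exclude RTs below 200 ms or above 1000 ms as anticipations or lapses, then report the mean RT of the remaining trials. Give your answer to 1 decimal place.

Excluded: 87, 1198
Retained (n=10): Σ = 6418
Mean = 6418/10 = 641.8000

641.8 ms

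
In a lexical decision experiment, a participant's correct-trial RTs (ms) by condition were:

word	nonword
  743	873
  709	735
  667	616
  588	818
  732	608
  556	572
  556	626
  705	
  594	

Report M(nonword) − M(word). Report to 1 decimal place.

M(word) = 5850/9 = 650.000
M(nonword) = 4848/7 = 692.571
Difference = 692.571 − 650.000 = 42.571 ms

42.6 ms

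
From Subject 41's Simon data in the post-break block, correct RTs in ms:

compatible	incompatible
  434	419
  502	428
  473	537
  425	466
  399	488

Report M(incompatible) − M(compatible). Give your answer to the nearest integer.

M(compatible) = 2233/5 = 446.600
M(incompatible) = 2338/5 = 467.600
Difference = 467.600 − 446.600 = 21.000 ms

21 ms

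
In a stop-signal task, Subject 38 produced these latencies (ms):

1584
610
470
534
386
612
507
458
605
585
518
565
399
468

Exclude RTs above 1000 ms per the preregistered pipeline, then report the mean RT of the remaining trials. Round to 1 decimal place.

Excluded: 1584
Retained (n=13): Σ = 6717
Mean = 6717/13 = 516.6923

516.7 ms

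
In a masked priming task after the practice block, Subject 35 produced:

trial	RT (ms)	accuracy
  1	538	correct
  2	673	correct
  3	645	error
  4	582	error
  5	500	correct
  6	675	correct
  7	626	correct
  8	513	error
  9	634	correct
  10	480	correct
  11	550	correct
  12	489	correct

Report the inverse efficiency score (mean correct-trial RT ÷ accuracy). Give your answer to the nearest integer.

765 ms

Correct trials (n=9): 538, 673, 500, 675, 626, 634, 480, 550, 489
Mean correct RT = 5165/9 = 573.8889 ms
Proportion correct = 9/12
IES = 573.8889 / (9/12) = 765.185 ms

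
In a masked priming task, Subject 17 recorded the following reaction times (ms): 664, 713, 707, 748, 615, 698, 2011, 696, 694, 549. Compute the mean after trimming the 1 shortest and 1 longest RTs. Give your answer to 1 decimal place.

Sorted: 549, 615, 664, 694, 696, 698, 707, 713, 748, 2011
Drop lowest 1 (549) and highest 1 (2011)
Remaining (n=8): Σ = 5535, mean = 5535/8 = 691.875

691.9 ms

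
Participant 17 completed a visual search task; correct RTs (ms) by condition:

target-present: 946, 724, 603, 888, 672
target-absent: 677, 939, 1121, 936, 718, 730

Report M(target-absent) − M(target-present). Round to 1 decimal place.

M(target-present) = 3833/5 = 766.600
M(target-absent) = 5121/6 = 853.500
Difference = 853.500 − 766.600 = 86.900 ms

86.9 ms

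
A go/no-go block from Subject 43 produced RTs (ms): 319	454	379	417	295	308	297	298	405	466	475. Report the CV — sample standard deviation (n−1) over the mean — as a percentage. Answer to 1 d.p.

n = 11, Σ = 4113, M = 373.9091
Σ(x−M)² = 53226.909; s = √(53226.909/10) = 72.9568
CV = 72.9568 / 373.9091 = 0.19512 = 19.512%

19.5%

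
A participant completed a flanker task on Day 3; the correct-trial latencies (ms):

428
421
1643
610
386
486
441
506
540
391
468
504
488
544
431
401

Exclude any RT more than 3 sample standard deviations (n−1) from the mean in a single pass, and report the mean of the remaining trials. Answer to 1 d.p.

n = 16, ΣRT = 8688, M = 543.000
Σ(x−M)² = 1348262.00; s = √(1348262.00/15) = 299.807
Cutoffs: 543.000 ± 3·299.807 → [-356.4, 1442.4]
Outside: 1643 → excluded.
Retained (n=15): Σ = 7045, mean = 7045/15 = 469.667

469.7 ms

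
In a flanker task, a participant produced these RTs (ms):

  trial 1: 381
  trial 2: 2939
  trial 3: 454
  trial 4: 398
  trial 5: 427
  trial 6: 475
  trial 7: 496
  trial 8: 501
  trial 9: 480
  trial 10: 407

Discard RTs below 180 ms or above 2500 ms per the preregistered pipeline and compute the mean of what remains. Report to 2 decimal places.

446.56 ms

Excluded: 2939
Retained (n=9): Σ = 4019
Mean = 4019/9 = 446.5556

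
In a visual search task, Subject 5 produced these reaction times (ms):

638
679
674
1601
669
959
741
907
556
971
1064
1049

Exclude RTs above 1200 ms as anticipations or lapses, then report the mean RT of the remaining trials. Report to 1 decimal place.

809.7 ms

Excluded: 1601
Retained (n=11): Σ = 8907
Mean = 8907/11 = 809.7273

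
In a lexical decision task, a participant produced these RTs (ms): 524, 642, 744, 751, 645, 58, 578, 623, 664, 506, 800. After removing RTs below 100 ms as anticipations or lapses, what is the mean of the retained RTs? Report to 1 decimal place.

Excluded: 58
Retained (n=10): Σ = 6477
Mean = 6477/10 = 647.7000

647.7 ms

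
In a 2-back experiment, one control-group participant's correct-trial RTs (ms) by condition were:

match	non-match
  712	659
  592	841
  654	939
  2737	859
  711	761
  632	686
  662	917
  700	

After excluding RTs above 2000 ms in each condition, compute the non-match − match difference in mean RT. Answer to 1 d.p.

match: exclude 2737
M(match) = 4663/7 = 666.143
M(non-match) = 5662/7 = 808.857
Difference = 808.857 − 666.143 = 142.714 ms

142.7 ms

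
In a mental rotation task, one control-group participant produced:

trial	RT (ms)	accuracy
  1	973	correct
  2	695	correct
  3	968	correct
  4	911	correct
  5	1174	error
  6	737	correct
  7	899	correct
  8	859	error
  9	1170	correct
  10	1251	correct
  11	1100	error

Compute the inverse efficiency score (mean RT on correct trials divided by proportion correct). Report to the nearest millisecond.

Correct trials (n=8): 973, 695, 968, 911, 737, 899, 1170, 1251
Mean correct RT = 7604/8 = 950.5000 ms
Proportion correct = 8/11
IES = 950.5000 / (8/11) = 1306.938 ms

1307 ms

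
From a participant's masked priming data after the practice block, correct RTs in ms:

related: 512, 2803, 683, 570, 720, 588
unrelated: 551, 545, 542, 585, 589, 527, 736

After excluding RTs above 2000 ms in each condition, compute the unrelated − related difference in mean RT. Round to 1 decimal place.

related: exclude 2803
M(related) = 3073/5 = 614.600
M(unrelated) = 4075/7 = 582.143
Difference = 582.143 − 614.600 = -32.457 ms

-32.5 ms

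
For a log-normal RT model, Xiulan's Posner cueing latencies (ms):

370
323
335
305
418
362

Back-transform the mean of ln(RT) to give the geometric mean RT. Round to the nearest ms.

350 ms

ln(RT): 5.9135, 5.7777, 5.8141, 5.7203, 6.0355, 5.8916
Mean ln(RT) = 35.1527/6 = 5.85879
Geometric mean = exp(5.85879) = 350.30 ms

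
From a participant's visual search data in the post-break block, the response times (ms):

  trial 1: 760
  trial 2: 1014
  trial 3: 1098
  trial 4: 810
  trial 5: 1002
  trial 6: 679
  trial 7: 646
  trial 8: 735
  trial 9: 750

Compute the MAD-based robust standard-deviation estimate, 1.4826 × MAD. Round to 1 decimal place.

120.1 ms

Sorted: 646, 679, 735, 750, 760, 810, 1002, 1014, 1098 → median = 760
|x − 760| sorted: 0, 10, 25, 50, 81, 114, 242, 254, 338 → MAD = 81
Robust SD ≈ 1.4826 × 81 = 120.091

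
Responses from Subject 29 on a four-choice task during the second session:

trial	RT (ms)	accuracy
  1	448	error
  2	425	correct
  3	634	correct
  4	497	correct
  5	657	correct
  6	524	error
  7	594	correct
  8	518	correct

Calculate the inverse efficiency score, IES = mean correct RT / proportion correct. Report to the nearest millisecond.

Correct trials (n=6): 425, 634, 497, 657, 594, 518
Mean correct RT = 3325/6 = 554.1667 ms
Proportion correct = 6/8
IES = 554.1667 / (6/8) = 738.889 ms

739 ms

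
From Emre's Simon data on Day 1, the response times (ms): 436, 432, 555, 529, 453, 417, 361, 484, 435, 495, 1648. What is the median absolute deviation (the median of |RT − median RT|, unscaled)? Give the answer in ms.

36 ms

Sorted: 361, 417, 432, 435, 436, 453, 484, 495, 529, 555, 1648 → median = 453
|x − 453|: 17, 21, 102, 76, 0, 36, 92, 31, 18, 42, 1195
Sorted deviations: 0, 17, 18, 21, 31, 36, 42, 76, 92, 102, 1195 → MAD = 36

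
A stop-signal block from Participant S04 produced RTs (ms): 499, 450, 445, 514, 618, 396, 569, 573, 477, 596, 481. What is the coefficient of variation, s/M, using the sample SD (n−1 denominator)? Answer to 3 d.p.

0.138

n = 11, Σ = 5618, M = 510.7273
Σ(x−M)² = 49392.182; s = √(49392.182/10) = 70.2796
CV = 70.2796 / 510.7273 = 0.13761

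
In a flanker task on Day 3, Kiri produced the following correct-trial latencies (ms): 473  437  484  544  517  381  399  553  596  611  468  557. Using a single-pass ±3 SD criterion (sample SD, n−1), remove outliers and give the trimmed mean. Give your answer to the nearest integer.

n = 12, ΣRT = 6020, M = 501.667
Σ(x−M)² = 60126.67; s = √(60126.67/11) = 73.933
Cutoffs: 501.667 ± 3·73.933 → [279.9, 723.5]
No RTs fall outside the cutoffs; all 12 retained. Mean = 6020/12 = 501.667

502 ms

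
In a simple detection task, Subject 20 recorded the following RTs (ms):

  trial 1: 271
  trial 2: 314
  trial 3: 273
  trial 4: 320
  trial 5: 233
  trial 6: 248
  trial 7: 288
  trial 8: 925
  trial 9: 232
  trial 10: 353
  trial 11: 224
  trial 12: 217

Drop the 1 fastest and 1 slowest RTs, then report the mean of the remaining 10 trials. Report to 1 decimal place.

Sorted: 217, 224, 232, 233, 248, 271, 273, 288, 314, 320, 353, 925
Drop lowest 1 (217) and highest 1 (925)
Remaining (n=10): Σ = 2756, mean = 2756/10 = 275.600

275.6 ms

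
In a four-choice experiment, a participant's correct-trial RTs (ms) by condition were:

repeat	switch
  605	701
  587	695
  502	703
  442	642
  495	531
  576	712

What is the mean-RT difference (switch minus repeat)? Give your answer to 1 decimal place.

129.5 ms

M(repeat) = 3207/6 = 534.500
M(switch) = 3984/6 = 664.000
Difference = 664.000 − 534.500 = 129.500 ms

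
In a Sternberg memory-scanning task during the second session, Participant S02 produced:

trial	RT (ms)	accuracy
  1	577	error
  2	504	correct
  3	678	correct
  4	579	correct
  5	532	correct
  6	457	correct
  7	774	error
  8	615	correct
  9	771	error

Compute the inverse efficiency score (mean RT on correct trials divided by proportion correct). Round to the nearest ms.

Correct trials (n=6): 504, 678, 579, 532, 457, 615
Mean correct RT = 3365/6 = 560.8333 ms
Proportion correct = 6/9
IES = 560.8333 / (6/9) = 841.250 ms

841 ms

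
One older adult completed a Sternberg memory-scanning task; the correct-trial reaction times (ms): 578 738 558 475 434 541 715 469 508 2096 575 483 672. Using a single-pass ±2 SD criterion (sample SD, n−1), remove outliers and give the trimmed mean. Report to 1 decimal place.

n = 13, ΣRT = 8842, M = 680.154
Σ(x−M)² = 2280797.69; s = √(2280797.69/12) = 435.966
Cutoffs: 680.154 ± 2·435.966 → [-191.8, 1552.1]
Outside: 2096 → excluded.
Retained (n=12): Σ = 6746, mean = 6746/12 = 562.167

562.2 ms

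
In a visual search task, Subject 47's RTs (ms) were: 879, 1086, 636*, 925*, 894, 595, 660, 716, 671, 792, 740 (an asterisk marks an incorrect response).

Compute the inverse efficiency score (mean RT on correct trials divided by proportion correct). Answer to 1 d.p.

Correct trials (n=9): 879, 1086, 894, 595, 660, 716, 671, 792, 740
Mean correct RT = 7033/9 = 781.4444 ms
Proportion correct = 9/11
IES = 781.4444 / (9/11) = 955.099 ms

955.1 ms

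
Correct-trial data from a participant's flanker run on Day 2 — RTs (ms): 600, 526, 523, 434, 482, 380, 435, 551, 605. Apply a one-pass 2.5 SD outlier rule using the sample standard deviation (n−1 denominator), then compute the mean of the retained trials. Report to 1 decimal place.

n = 9, ΣRT = 4536, M = 504.000
Σ(x−M)² = 47992.00; s = √(47992.00/8) = 77.453
Cutoffs: 504.000 ± 2.5·77.453 → [310.4, 697.6]
No RTs fall outside the cutoffs; all 9 retained. Mean = 4536/9 = 504.000

504.0 ms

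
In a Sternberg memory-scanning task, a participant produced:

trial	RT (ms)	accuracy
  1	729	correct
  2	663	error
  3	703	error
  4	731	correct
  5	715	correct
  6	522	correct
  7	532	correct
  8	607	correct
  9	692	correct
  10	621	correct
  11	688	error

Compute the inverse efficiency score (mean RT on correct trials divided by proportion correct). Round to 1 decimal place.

Correct trials (n=8): 729, 731, 715, 522, 532, 607, 692, 621
Mean correct RT = 5149/8 = 643.6250 ms
Proportion correct = 8/11
IES = 643.6250 / (8/11) = 884.984 ms

885.0 ms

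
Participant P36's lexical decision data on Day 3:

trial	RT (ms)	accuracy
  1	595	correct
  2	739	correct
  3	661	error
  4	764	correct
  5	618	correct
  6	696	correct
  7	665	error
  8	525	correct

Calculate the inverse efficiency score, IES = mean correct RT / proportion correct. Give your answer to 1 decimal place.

874.9 ms

Correct trials (n=6): 595, 739, 764, 618, 696, 525
Mean correct RT = 3937/6 = 656.1667 ms
Proportion correct = 6/8
IES = 656.1667 / (6/8) = 874.889 ms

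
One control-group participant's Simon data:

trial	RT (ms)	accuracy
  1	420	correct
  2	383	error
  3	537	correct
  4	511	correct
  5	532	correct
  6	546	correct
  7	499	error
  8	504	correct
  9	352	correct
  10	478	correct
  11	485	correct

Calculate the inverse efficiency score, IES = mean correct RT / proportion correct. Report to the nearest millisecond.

Correct trials (n=9): 420, 537, 511, 532, 546, 504, 352, 478, 485
Mean correct RT = 4365/9 = 485.0000 ms
Proportion correct = 9/11
IES = 485.0000 / (9/11) = 592.778 ms

593 ms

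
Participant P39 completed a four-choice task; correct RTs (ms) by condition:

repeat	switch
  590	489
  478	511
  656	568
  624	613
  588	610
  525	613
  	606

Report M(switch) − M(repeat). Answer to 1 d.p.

-4.0 ms

M(repeat) = 3461/6 = 576.833
M(switch) = 4010/7 = 572.857
Difference = 572.857 − 576.833 = -3.976 ms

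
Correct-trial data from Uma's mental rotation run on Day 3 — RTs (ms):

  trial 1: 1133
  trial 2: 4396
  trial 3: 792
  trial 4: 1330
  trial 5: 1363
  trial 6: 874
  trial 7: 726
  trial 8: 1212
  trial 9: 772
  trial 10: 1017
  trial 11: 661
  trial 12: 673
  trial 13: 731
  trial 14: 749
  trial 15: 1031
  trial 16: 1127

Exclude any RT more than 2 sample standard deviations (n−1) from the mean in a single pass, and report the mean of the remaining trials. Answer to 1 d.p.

n = 16, ΣRT = 18587, M = 1161.688
Σ(x−M)² = 11978623.44; s = √(11978623.44/15) = 893.630
Cutoffs: 1161.688 ± 2·893.630 → [-625.6, 2948.9]
Outside: 4396 → excluded.
Retained (n=15): Σ = 14191, mean = 14191/15 = 946.067

946.1 ms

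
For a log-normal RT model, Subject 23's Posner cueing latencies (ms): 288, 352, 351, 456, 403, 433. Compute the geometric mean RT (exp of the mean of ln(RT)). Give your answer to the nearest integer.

376 ms

ln(RT): 5.6630, 5.8636, 5.8608, 6.1225, 5.9989, 6.0707
Mean ln(RT) = 35.5795/6 = 5.92992
Geometric mean = exp(5.92992) = 376.13 ms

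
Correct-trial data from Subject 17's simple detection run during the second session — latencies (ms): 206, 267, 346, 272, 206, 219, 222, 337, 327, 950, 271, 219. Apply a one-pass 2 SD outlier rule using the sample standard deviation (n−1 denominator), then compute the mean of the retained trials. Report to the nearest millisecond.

n = 12, ΣRT = 3842, M = 320.167
Σ(x−M)² = 461425.67; s = √(461425.67/11) = 204.812
Cutoffs: 320.167 ± 2·204.812 → [-89.5, 729.8]
Outside: 950 → excluded.
Retained (n=11): Σ = 2892, mean = 2892/11 = 262.909

263 ms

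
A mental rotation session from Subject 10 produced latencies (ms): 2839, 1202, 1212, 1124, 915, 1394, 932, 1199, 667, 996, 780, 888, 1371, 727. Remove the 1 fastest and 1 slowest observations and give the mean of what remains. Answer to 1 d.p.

1061.7 ms

Sorted: 667, 727, 780, 888, 915, 932, 996, 1124, 1199, 1202, 1212, 1371, 1394, 2839
Drop lowest 1 (667) and highest 1 (2839)
Remaining (n=12): Σ = 12740, mean = 12740/12 = 1061.667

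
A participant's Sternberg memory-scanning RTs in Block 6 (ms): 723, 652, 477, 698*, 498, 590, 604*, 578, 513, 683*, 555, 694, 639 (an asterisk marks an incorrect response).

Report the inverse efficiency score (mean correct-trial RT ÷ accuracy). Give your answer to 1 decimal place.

Correct trials (n=10): 723, 652, 477, 498, 590, 578, 513, 555, 694, 639
Mean correct RT = 5919/10 = 591.9000 ms
Proportion correct = 10/13
IES = 591.9000 / (10/13) = 769.470 ms

769.5 ms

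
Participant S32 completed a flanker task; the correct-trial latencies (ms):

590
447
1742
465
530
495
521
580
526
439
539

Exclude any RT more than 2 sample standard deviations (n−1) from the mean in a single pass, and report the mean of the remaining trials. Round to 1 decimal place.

513.2 ms

n = 11, ΣRT = 6874, M = 624.909
Σ(x−M)² = 1396756.91; s = √(1396756.91/10) = 373.732
Cutoffs: 624.909 ± 2·373.732 → [-122.6, 1372.4]
Outside: 1742 → excluded.
Retained (n=10): Σ = 5132, mean = 5132/10 = 513.200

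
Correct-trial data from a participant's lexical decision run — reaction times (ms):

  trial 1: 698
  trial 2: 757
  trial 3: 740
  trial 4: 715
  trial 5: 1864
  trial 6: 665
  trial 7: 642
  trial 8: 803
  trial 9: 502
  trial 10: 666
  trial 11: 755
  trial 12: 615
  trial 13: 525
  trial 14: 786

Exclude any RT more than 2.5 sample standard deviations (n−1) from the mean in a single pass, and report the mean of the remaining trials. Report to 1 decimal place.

n = 14, ΣRT = 10733, M = 766.643
Σ(x−M)² = 1401625.21; s = √(1401625.21/13) = 328.355
Cutoffs: 766.643 ± 2.5·328.355 → [-54.2, 1587.5]
Outside: 1864 → excluded.
Retained (n=13): Σ = 8869, mean = 8869/13 = 682.231

682.2 ms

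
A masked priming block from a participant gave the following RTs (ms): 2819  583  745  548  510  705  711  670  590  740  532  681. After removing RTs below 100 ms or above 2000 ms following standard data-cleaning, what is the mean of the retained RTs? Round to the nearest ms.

638 ms

Excluded: 2819
Retained (n=11): Σ = 7015
Mean = 7015/11 = 637.7273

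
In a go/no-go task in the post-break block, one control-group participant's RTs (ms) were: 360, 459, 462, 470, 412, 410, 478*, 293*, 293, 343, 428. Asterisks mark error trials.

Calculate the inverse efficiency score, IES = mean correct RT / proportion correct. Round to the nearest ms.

Correct trials (n=9): 360, 459, 462, 470, 412, 410, 293, 343, 428
Mean correct RT = 3637/9 = 404.1111 ms
Proportion correct = 9/11
IES = 404.1111 / (9/11) = 493.914 ms

494 ms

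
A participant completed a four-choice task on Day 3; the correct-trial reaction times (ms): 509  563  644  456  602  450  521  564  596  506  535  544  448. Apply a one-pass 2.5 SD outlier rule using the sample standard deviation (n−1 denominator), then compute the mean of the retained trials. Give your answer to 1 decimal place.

n = 13, ΣRT = 6938, M = 533.692
Σ(x−M)² = 44522.77; s = √(44522.77/12) = 60.912
Cutoffs: 533.692 ± 2.5·60.912 → [381.4, 686.0]
No RTs fall outside the cutoffs; all 13 retained. Mean = 6938/13 = 533.692

533.7 ms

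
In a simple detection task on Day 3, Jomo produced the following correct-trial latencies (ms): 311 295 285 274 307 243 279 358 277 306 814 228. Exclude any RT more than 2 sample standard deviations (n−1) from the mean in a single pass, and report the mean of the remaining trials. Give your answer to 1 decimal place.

287.5 ms

n = 12, ΣRT = 3977, M = 331.417
Σ(x−M)² = 266250.92; s = √(266250.92/11) = 155.578
Cutoffs: 331.417 ± 2·155.578 → [20.3, 642.6]
Outside: 814 → excluded.
Retained (n=11): Σ = 3163, mean = 3163/11 = 287.545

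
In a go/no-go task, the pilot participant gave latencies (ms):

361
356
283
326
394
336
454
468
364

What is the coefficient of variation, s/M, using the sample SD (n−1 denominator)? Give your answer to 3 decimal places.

n = 9, Σ = 3342, M = 371.3333
Σ(x−M)² = 28194.000; s = √(28194.000/8) = 59.3654
CV = 59.3654 / 371.3333 = 0.15987

0.160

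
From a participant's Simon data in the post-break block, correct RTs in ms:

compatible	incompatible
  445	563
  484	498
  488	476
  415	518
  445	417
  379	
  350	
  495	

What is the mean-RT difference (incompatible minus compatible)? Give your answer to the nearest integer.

57 ms

M(compatible) = 3501/8 = 437.625
M(incompatible) = 2472/5 = 494.400
Difference = 494.400 − 437.625 = 56.775 ms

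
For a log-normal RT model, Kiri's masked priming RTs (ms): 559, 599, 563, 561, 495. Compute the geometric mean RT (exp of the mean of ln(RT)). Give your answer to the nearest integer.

554 ms

ln(RT): 6.3261, 6.3953, 6.3333, 6.3297, 6.2046
Mean ln(RT) = 31.5890/5 = 6.31779
Geometric mean = exp(6.31779) = 554.35 ms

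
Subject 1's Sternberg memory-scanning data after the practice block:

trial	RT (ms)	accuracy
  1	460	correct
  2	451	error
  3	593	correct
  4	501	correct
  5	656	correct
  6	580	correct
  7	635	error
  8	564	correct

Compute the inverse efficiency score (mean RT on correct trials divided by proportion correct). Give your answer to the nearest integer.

Correct trials (n=6): 460, 593, 501, 656, 580, 564
Mean correct RT = 3354/6 = 559.0000 ms
Proportion correct = 6/8
IES = 559.0000 / (6/8) = 745.333 ms

745 ms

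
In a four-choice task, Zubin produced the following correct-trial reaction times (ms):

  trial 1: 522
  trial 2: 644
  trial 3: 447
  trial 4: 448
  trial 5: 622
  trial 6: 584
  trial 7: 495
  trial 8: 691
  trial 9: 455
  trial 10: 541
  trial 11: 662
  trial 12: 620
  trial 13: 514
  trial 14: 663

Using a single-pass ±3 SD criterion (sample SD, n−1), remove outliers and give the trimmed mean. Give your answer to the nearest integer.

n = 14, ΣRT = 7908, M = 564.857
Σ(x−M)² = 97403.71; s = √(97403.71/13) = 86.560
Cutoffs: 564.857 ± 3·86.560 → [305.2, 824.5]
No RTs fall outside the cutoffs; all 14 retained. Mean = 7908/14 = 564.857

565 ms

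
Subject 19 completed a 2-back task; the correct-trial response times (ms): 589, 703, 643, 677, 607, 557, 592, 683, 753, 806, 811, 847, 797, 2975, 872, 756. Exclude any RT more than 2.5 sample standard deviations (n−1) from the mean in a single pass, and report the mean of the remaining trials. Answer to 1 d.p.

712.9 ms

n = 16, ΣRT = 13668, M = 854.250
Σ(x−M)² = 4942199.00; s = √(4942199.00/15) = 574.003
Cutoffs: 854.250 ± 2.5·574.003 → [-580.8, 2289.3]
Outside: 2975 → excluded.
Retained (n=15): Σ = 10693, mean = 10693/15 = 712.867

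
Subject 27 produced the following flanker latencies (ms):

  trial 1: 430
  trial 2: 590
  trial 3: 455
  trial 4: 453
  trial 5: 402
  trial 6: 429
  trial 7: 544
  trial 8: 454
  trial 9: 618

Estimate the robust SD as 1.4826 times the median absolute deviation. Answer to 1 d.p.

37.1 ms

Sorted: 402, 429, 430, 453, 454, 455, 544, 590, 618 → median = 454
|x − 454| sorted: 0, 1, 1, 24, 25, 52, 90, 136, 164 → MAD = 25
Robust SD ≈ 1.4826 × 25 = 37.065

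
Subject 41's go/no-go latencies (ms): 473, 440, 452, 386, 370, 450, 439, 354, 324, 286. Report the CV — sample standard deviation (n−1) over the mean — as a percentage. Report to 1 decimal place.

n = 10, Σ = 3974, M = 397.4000
Σ(x−M)² = 35570.400; s = √(35570.400/9) = 62.8671
CV = 62.8671 / 397.4000 = 0.15820 = 15.820%

15.8%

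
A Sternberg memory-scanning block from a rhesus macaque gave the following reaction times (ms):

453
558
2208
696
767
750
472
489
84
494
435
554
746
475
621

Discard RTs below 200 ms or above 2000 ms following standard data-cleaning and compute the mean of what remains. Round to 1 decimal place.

577.7 ms

Excluded: 84, 2208
Retained (n=13): Σ = 7510
Mean = 7510/13 = 577.6923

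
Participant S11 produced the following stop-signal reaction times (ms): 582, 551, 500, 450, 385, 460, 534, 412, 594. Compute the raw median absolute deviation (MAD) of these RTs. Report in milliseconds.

51 ms

Sorted: 385, 412, 450, 460, 500, 534, 551, 582, 594 → median = 500
|x − 500|: 82, 51, 0, 50, 115, 40, 34, 88, 94
Sorted deviations: 0, 34, 40, 50, 51, 82, 88, 94, 115 → MAD = 51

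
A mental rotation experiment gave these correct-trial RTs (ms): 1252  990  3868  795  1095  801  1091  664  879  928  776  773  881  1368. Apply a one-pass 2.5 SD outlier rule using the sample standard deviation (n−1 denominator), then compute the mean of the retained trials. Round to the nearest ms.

946 ms

n = 14, ΣRT = 16161, M = 1154.357
Σ(x−M)² = 8438405.21; s = √(8438405.21/13) = 805.672
Cutoffs: 1154.357 ± 2.5·805.672 → [-859.8, 3168.5]
Outside: 3868 → excluded.
Retained (n=13): Σ = 12293, mean = 12293/13 = 945.615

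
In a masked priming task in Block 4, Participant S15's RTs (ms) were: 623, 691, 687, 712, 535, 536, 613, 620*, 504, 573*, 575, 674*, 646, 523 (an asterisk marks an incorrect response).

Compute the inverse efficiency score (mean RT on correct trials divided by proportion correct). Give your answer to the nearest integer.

769 ms

Correct trials (n=11): 623, 691, 687, 712, 535, 536, 613, 504, 575, 646, 523
Mean correct RT = 6645/11 = 604.0909 ms
Proportion correct = 11/14
IES = 604.0909 / (11/14) = 768.843 ms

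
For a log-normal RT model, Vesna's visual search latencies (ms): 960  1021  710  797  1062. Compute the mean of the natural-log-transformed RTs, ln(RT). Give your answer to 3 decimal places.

6.802

ln(RT): 6.8669, 6.9285, 6.5653, 6.6809, 6.9679
Σ ln(RT) = 34.0095
Mean = 34.0095/5 = 6.80190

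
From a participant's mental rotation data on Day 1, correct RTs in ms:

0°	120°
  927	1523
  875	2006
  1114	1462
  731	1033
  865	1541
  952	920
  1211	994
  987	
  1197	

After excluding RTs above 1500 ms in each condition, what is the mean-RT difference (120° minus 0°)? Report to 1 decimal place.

120°: exclude 1523, 2006, 1541
M(0°) = 8859/9 = 984.333
M(120°) = 4409/4 = 1102.250
Difference = 1102.250 − 984.333 = 117.917 ms

117.9 ms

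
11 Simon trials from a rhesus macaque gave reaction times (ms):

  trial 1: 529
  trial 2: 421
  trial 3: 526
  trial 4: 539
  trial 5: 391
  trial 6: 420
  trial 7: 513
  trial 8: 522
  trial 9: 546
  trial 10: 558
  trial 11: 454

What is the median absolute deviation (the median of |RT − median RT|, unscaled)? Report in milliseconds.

Sorted: 391, 420, 421, 454, 513, 522, 526, 529, 539, 546, 558 → median = 522
|x − 522|: 7, 101, 4, 17, 131, 102, 9, 0, 24, 36, 68
Sorted deviations: 0, 4, 7, 9, 17, 24, 36, 68, 101, 102, 131 → MAD = 24

24 ms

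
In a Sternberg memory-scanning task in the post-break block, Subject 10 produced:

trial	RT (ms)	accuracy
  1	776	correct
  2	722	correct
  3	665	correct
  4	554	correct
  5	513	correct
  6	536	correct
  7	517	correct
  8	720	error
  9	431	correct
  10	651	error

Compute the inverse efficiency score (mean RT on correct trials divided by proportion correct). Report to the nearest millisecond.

Correct trials (n=8): 776, 722, 665, 554, 513, 536, 517, 431
Mean correct RT = 4714/8 = 589.2500 ms
Proportion correct = 8/10
IES = 589.2500 / (8/10) = 736.562 ms

737 ms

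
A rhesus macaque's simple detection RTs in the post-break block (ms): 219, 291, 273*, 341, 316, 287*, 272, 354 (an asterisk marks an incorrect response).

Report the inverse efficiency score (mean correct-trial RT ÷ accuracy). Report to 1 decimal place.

Correct trials (n=6): 219, 291, 341, 316, 272, 354
Mean correct RT = 1793/6 = 298.8333 ms
Proportion correct = 6/8
IES = 298.8333 / (6/8) = 398.444 ms

398.4 ms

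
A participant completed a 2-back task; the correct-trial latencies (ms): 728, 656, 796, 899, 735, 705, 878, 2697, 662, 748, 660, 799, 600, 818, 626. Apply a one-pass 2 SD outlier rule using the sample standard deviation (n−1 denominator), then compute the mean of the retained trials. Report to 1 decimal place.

736.4 ms

n = 15, ΣRT = 13007, M = 867.133
Σ(x−M)² = 3698025.73; s = √(3698025.73/14) = 513.950
Cutoffs: 867.133 ± 2·513.950 → [-160.8, 1895.0]
Outside: 2697 → excluded.
Retained (n=14): Σ = 10310, mean = 10310/14 = 736.429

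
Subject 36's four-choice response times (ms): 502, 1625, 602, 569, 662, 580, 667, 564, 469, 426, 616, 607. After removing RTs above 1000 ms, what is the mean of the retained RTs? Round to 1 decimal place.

569.5 ms

Excluded: 1625
Retained (n=11): Σ = 6264
Mean = 6264/11 = 569.4545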